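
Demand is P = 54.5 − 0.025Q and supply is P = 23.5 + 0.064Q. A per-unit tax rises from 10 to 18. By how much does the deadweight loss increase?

1258.43

Competitive equilibrium: 54.5 − 0.025Q = 23.5 + 0.064Q → Q* = 348.3146, P* = 45.7921.
For a per-unit tax t: ΔQ = t/0.089, so DWL = ½·t·(t/0.089) = t²/0.178.
At t = 10: DWL = 561.798. At t = 18: DWL = 1820.225.
Increase = 1820.225 − 561.798 = 1258.43.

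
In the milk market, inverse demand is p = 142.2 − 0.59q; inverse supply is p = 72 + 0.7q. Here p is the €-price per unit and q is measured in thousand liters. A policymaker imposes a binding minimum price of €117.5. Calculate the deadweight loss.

€101.66 thousand

Competitive equilibrium: 142.2 − 0.59q = 72 + 0.7q → q* = 54.4186, p* = 110.093.
At the floor p = 117.5, quantity demanded = (142.2 − 117.5)/0.59 = 41.8644.
Sellers' marginal cost at q' = 41.8644: 72 + 0.7·41.8644 = 101.3051.
Δq = 54.4186 − 41.8644 = 12.5542; wedge = 117.5 − 101.3051 = 16.1949.
DWL = ½ × 12.5542 × 16.1949 = €101.66 thousand.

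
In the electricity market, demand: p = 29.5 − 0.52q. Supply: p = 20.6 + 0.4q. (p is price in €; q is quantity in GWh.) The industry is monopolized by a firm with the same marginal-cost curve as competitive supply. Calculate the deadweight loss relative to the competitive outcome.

€5.61

Competitive equilibrium: 29.5 − 0.52q = 20.6 + 0.4q → q* = 9.6739, p* = 24.4696.
Marginal revenue: MR = 29.5 − 1.04q. Set MR = MC: 29.5 − 1.04q = 20.6 + 0.4q → q_m = 6.1806.
Price p_m = 29.5 − 0.52·6.1806 = 26.2861; MC(q_m) = 20.6 + 0.4·6.1806 = 23.0722.
Competitive q* = 9.6739, so Δq = 3.4933; wedge = 26.2861 − 23.0722 = 3.2139.
DWL = ½ × 3.4933 × 3.2139 = €5.61.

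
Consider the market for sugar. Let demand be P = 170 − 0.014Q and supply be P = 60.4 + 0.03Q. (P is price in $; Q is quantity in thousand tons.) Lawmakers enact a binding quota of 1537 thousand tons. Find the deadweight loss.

$20018.74 thousand

Competitive equilibrium: 170 − 0.014Q = 60.4 + 0.03Q → Q* = 2490.9091, P* = 135.1273.
At Q = 1537: demand price = 170 − 0.014·1537 = 148.482; supply price = 60.4 + 0.03·1537 = 106.51.
ΔQ = 2490.9091 − 1537 = 953.9091; wedge = 148.482 − 106.51 = 41.972.
DWL = ½ × 953.9091 × 41.972 = $20018.74 thousand.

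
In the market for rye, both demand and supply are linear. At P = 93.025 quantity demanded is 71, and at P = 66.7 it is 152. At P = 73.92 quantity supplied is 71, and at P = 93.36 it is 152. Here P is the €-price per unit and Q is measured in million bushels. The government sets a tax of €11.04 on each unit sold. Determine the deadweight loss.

€107.86 million

Demand slope = (66.7 − 93.025)/(152 − 71) = −0.325, so P = 116.1 − 0.325Q.
Supply slope = (93.36 − 73.92)/(152 − 71) = 0.24, so P = 56.88 + 0.24Q.
Competitive equilibrium: 116.1 − 0.325Q = 56.88 + 0.24Q → Q* = 104.8142, P* = 82.0354.
With the tax, the buyer price exceeds the seller price by 11.04: (116.1 − 0.325Q) − (56.88 + 0.24Q) = 11.04 → Q' = 85.2743.
ΔQ = 104.8142 − 85.2743 = 19.5399; the wedge equals the tax, 11.04.
DWL = ½ × 19.5399 × 11.04 = €107.86 million.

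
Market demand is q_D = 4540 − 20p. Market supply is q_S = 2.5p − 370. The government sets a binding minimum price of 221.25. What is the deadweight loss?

In inverse form: demand p = 227 − 0.05q, supply p = 148 + 0.4q.
Competitive equilibrium: 227 − 0.05q = 148 + 0.4q → q* = 175.5556, p* = 218.2222.
At the floor p = 221.25, quantity demanded = (227 − 221.25)/0.05 = 115.
Sellers' marginal cost at q' = 115: 148 + 0.4·115 = 194.
Δq = 175.5556 − 115 = 60.5556; wedge = 221.25 − 194 = 27.25.
DWL = ½ × 60.5556 × 27.25 = 825.07.

825.07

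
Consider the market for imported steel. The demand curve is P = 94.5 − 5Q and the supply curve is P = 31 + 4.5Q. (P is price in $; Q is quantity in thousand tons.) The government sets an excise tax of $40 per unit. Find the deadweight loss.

Competitive equilibrium: 94.5 − 5Q = 31 + 4.5Q → Q* = 6.6842, P* = 61.0789.
With the tax, the buyer price exceeds the seller price by 40: (94.5 − 5Q) − (31 + 4.5Q) = 40 → Q' = 2.4737.
ΔQ = 6.6842 − 2.4737 = 4.2105; the wedge equals the tax, 40.
DWL = ½ × 4.2105 × 40 = $84.21 thousand.

$84.21 thousand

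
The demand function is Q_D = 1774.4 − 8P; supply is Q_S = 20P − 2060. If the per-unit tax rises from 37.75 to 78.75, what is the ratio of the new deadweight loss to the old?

4.352

In inverse form: demand P = 221.8 − 0.125Q, supply P = 103 + 0.05Q.
Competitive equilibrium: 221.8 − 0.125Q = 103 + 0.05Q → Q* = 678.8571, P* = 136.9429.
For a per-unit tax t: ΔQ = t/0.175, so DWL = ½·t·(t/0.175) = t²/0.35.
At t = 37.75: DWL = 4071.607. At t = 78.75: DWL = 17718.75.
Ratio = (78.75/37.75)² = 4.352.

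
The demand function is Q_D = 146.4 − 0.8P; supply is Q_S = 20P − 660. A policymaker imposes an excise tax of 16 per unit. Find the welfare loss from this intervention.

In inverse form: demand P = 183 − 1.25Q, supply P = 33 + 0.05Q.
Competitive equilibrium: 183 − 1.25Q = 33 + 0.05Q → Q* = 115.3846, P* = 38.7692.
With the tax, the buyer price exceeds the seller price by 16: (183 − 1.25Q) − (33 + 0.05Q) = 16 → Q' = 103.0769.
ΔQ = 115.3846 − 103.0769 = 12.3077; the wedge equals the tax, 16.
The triangle = ½ × 12.3077 × 16 = 98.46.

98.46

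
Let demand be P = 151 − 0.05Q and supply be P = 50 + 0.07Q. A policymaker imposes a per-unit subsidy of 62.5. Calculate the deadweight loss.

Competitive equilibrium: 151 − 0.05Q = 50 + 0.07Q → Q* = 841.6667, P* = 108.9167.
The subsidy lowers effective supply by 62.5: P = 0.07Q − 12.5.
New quantity: 151 − 0.05Q = 0.07Q − 12.5 → Q' = 1362.5.
Overproduction ΔQ = 1362.5 − 841.6667 = 520.8333; wedge = subsidy = 62.5.
Deadweight loss = ½ × 520.8333 × 62.5 = 16276.04.

16276.04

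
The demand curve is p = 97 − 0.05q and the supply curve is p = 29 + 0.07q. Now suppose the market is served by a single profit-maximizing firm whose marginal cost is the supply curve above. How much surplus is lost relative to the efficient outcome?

Competitive equilibrium: 97 − 0.05q = 29 + 0.07q → q* = 566.6667, p* = 68.6667.
Marginal revenue: MR = 97 − 0.1q. Set MR = MC: 97 − 0.1q = 29 + 0.07q → q_m = 400.
Price p_m = 97 − 0.05·400 = 77; MC(q_m) = 29 + 0.07·400 = 57.
Competitive q* = 566.6667, so Δq = 166.6667; wedge = 77 − 57 = 20.
Deadweight loss = ½ × 166.6667 × 20 = 1666.67.

1666.67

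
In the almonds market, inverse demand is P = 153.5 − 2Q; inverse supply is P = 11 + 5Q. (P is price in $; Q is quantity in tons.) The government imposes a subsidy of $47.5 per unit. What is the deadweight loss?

$161.16

Competitive equilibrium: 153.5 − 2Q = 11 + 5Q → Q* = 20.3571, P* = 112.7857.
The subsidy lowers effective supply by 47.5: P = 5Q − 36.5.
New quantity: 153.5 − 2Q = 5Q − 36.5 → Q' = 27.1429.
Overproduction ΔQ = 27.1429 − 20.3571 = 6.7858; wedge = subsidy = 47.5.
Welfare loss = ½ × 6.7858 × 47.5 = $161.16.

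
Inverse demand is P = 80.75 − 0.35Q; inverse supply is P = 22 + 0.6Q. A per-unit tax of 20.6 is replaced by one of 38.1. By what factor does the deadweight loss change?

3.421

Competitive equilibrium: 80.75 − 0.35Q = 22 + 0.6Q → Q* = 61.8421, P* = 59.1053.
For a per-unit tax t: ΔQ = t/0.95, so DWL = ½·t·(t/0.95) = t²/1.9.
At t = 20.6: DWL = 223.347. At t = 38.1: DWL = 764.005.
Ratio = (38.1/20.6)² = 3.421.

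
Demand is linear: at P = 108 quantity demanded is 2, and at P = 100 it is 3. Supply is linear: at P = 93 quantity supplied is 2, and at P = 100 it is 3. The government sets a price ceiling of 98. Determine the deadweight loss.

0.61

Demand slope = (100 − 108)/(3 − 2) = −8, so P = 124 − 8Q.
Supply slope = (100 − 93)/(3 − 2) = 7, so P = 79 + 7Q.
Competitive equilibrium: 124 − 8Q = 79 + 7Q → Q* = 3, P* = 100.
At the ceiling P = 98, quantity supplied = (98 − 79)/7 = 2.7143.
Willingness to pay at Q' = 2.7143: 124 − 8·2.7143 = 102.2856.
ΔQ = 3 − 2.7143 = 0.2857; wedge = 102.2856 − 98 = 4.2856.
Deadweight loss = ½ × 0.2857 × 4.2856 = 0.61.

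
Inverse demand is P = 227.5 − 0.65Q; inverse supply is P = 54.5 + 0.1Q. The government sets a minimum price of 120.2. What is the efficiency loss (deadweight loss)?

1613.26

Competitive equilibrium: 227.5 − 0.65Q = 54.5 + 0.1Q → Q* = 230.6667, P* = 77.5667.
At the floor P = 120.2, quantity demanded = (227.5 − 120.2)/0.65 = 165.0769.
Sellers' marginal cost at Q' = 165.0769: 54.5 + 0.1·165.0769 = 71.0077.
ΔQ = 230.6667 − 165.0769 = 65.5898; wedge = 120.2 − 71.0077 = 49.1923.
The triangle = ½ × 65.5898 × 49.1923 = 1613.26.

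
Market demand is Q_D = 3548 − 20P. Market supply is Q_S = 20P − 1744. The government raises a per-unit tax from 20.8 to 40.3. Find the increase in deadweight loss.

In inverse form: demand P = 177.4 − 0.05Q, supply P = 87.2 + 0.05Q.
Competitive equilibrium: 177.4 − 0.05Q = 87.2 + 0.05Q → Q* = 902, P* = 132.3.
For a per-unit tax t: ΔQ = t/0.1, so DWL = ½·t·(t/0.1) = t²/0.2.
At t = 20.8: DWL = 2163.2. At t = 40.3: DWL = 8120.45.
Increase = 8120.45 − 2163.2 = 5957.25.

5957.25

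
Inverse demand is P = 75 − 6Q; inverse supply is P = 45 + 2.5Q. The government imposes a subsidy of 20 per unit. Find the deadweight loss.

Competitive equilibrium: 75 − 6Q = 45 + 2.5Q → Q* = 3.5294, P* = 53.8235.
The subsidy lowers effective supply by 20: P = 25 + 2.5Q.
New quantity: 75 − 6Q = 25 + 2.5Q → Q' = 5.8824.
Overproduction ΔQ = 5.8824 − 3.5294 = 2.353; wedge = subsidy = 20.
DWL = ½ × 2.353 × 20 = 23.53.

23.53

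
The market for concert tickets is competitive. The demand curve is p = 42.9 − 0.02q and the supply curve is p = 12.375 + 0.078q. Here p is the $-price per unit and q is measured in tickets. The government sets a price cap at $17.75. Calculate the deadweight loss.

Competitive equilibrium: 42.9 − 0.02q = 12.375 + 0.078q → q* = 311.4796, p* = 36.6704.
At the ceiling p = 17.75, quantity supplied = (17.75 − 12.375)/0.078 = 68.9103.
Willingness to pay at q' = 68.9103: 42.9 − 0.02·68.9103 = 41.5218.
Δq = 311.4796 − 68.9103 = 242.5693; wedge = 41.5218 − 17.75 = 23.7718.
Welfare loss = ½ × 242.5693 × 23.7718 = $2883.15.

$2883.15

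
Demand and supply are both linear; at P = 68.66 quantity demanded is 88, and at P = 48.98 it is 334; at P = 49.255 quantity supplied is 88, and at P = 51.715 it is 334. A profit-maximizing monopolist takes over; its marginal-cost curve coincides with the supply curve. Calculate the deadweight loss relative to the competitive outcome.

918.61

Demand slope = (48.98 − 68.66)/(334 − 88) = −0.08, so P = 75.7 − 0.08Q.
Supply slope = (51.715 − 49.255)/(334 − 88) = 0.01, so P = 48.375 + 0.01Q.
Competitive equilibrium: 75.7 − 0.08Q = 48.375 + 0.01Q → Q* = 303.6111, P* = 51.4111.
Marginal revenue: MR = 75.7 − 0.16Q. Set MR = MC: 75.7 − 0.16Q = 48.375 + 0.01Q → Q_m = 160.7353.
Price P_m = 75.7 − 0.08·160.7353 = 62.8412; MC(Q_m) = 48.375 + 0.01·160.7353 = 49.9824.
Competitive Q* = 303.6111, so ΔQ = 142.8758; wedge = 62.8412 − 49.9824 = 12.8588.
DWL = ½ × 142.8758 × 12.8588 = 918.61.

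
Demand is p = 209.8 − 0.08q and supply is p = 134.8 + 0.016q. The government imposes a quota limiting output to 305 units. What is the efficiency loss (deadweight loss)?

Competitive equilibrium: 209.8 − 0.08q = 134.8 + 0.016q → q* = 781.25, p* = 147.3.
At q = 305: demand price = 209.8 − 0.08·305 = 185.4; supply price = 134.8 + 0.016·305 = 139.68.
Δq = 781.25 − 305 = 476.25; wedge = 185.4 − 139.68 = 45.72.
The triangle = ½ × 476.25 × 45.72 = 10887.075.

10887.075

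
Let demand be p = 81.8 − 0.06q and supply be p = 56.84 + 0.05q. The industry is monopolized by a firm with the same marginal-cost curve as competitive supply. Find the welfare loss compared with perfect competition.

Competitive equilibrium: 81.8 − 0.06q = 56.84 + 0.05q → q* = 226.9091, p* = 68.1855.
Marginal revenue: MR = 81.8 − 0.12q. Set MR = MC: 81.8 − 0.12q = 56.84 + 0.05q → q_m = 146.8235.
Price p_m = 81.8 − 0.06·146.8235 = 72.9906; MC(q_m) = 56.84 + 0.05·146.8235 = 64.1812.
Competitive q* = 226.9091, so Δq = 80.0856; wedge = 72.9906 − 64.1812 = 8.8094.
Deadweight loss = ½ × 80.0856 × 8.8094 = 352.75.

352.75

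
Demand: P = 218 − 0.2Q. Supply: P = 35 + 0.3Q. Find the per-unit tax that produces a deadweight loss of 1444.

38

Competitive equilibrium: 218 − 0.2Q = 35 + 0.3Q → Q* = 366, P* = 144.8.
A tax t gives ΔQ = t/0.5 and wedge t, so DWL = t²/1.
t²/1 = 1444 → t² = 1444 → t = 38.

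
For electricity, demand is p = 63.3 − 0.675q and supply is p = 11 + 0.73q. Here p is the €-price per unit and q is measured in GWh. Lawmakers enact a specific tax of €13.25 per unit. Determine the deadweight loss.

€62.48

Competitive equilibrium: 63.3 − 0.675q = 11 + 0.73q → q* = 37.2242, p* = 38.1737.
With the tax, the buyer price exceeds the seller price by 13.25: (63.3 − 0.675q) − (11 + 0.73q) = 13.25 → q' = 27.7936.
Δq = 37.2242 − 27.7936 = 9.4306; the wedge equals the tax, 13.25.
The triangle = ½ × 9.4306 × 13.25 = €62.48.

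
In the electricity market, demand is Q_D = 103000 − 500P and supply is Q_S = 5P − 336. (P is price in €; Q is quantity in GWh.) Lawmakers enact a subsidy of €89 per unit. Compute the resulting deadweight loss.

€19606.44

In inverse form: demand P = 206 − 0.002Q, supply P = 67.2 + 0.2Q.
Competitive equilibrium: 206 − 0.002Q = 67.2 + 0.2Q → Q* = 687.1287, P* = 204.6257.
The subsidy lowers effective supply by 89: P = 0.2Q − 21.8.
New quantity: 206 − 0.002Q = 0.2Q − 21.8 → Q' = 1127.7228.
Overproduction ΔQ = 1127.7228 − 687.1287 = 440.5941; wedge = subsidy = 89.
Welfare loss = ½ × 440.5941 × 89 = €19606.44.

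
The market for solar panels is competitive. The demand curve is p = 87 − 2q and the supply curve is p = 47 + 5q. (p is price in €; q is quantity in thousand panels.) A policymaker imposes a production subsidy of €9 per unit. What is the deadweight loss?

€5.79 thousand

Competitive equilibrium: 87 − 2q = 47 + 5q → q* = 5.7143, p* = 75.5714.
The subsidy lowers effective supply by 9: p = 38 + 5q.
New quantity: 87 − 2q = 38 + 5q → q' = 7.
Overproduction Δq = 7 − 5.7143 = 1.2857; wedge = subsidy = 9.
The triangle = ½ × 1.2857 × 9 = €5.79 thousand.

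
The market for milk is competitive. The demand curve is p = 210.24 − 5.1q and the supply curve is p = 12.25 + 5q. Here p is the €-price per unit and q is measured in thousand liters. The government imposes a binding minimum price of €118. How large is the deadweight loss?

€11.62 thousand

Competitive equilibrium: 210.24 − 5.1q = 12.25 + 5q → q* = 19.603, p* = 110.2649.
At the floor p = 118, quantity demanded = (210.24 − 118)/5.1 = 18.0863.
Sellers' marginal cost at q' = 18.0863: 12.25 + 5·18.0863 = 102.6815.
Δq = 19.603 − 18.0863 = 1.5167; wedge = 118 − 102.6815 = 15.3185.
Welfare loss = ½ × 1.5167 × 15.3185 = €11.62 thousand.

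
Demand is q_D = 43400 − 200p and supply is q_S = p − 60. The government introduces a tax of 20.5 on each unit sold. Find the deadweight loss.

In inverse form: demand p = 217 − 0.005q, supply p = 60 + q.
Competitive equilibrium: 217 − 0.005q = 60 + q → q* = 156.2189, p* = 216.2189.
With the tax, the buyer price exceeds the seller price by 20.5: (217 − 0.005q) − (60 + q) = 20.5 → q' = 135.8209.
Δq = 156.2189 − 135.8209 = 20.398; the wedge equals the tax, 20.5.
The triangle = ½ × 20.398 × 20.5 = 209.08.

209.08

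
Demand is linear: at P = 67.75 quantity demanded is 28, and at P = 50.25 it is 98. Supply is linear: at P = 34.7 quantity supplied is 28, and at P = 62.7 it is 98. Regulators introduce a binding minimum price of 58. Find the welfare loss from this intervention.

45.61

Demand slope = (50.25 − 67.75)/(98 − 28) = −0.25, so P = 74.75 − 0.25Q.
Supply slope = (62.7 − 34.7)/(98 − 28) = 0.4, so P = 23.5 + 0.4Q.
Competitive equilibrium: 74.75 − 0.25Q = 23.5 + 0.4Q → Q* = 78.8462, P* = 55.0385.
At the floor P = 58, quantity demanded = (74.75 − 58)/0.25 = 67.
Sellers' marginal cost at Q' = 67: 23.5 + 0.4·67 = 50.3.
ΔQ = 78.8462 − 67 = 11.8462; wedge = 58 − 50.3 = 7.7.
Deadweight loss = ½ × 11.8462 × 7.7 = 45.61.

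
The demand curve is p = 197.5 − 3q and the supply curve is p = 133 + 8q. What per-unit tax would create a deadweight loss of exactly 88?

44

Competitive equilibrium: 197.5 − 3q = 133 + 8q → q* = 5.8636, p* = 179.9091.
A tax t gives Δq = t/11 and wedge t, so DWL = t²/22.
t²/22 = 88 → t² = 1936 → t = 44.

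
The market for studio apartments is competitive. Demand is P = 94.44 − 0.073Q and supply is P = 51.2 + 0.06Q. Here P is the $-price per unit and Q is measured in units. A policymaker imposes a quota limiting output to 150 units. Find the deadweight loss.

Competitive equilibrium: 94.44 − 0.073Q = 51.2 + 0.06Q → Q* = 325.1128, P* = 70.7068.
At Q = 150: demand price = 94.44 − 0.073·150 = 83.49; supply price = 51.2 + 0.06·150 = 60.2.
ΔQ = 325.1128 − 150 = 175.1128; wedge = 83.49 − 60.2 = 23.29.
DWL = ½ × 175.1128 × 23.29 = $2039.19.

$2039.19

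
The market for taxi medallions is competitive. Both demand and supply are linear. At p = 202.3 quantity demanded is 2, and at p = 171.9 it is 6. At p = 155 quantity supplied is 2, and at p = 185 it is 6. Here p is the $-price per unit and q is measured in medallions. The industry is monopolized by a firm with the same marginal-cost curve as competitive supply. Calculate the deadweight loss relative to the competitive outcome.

$22.29

Demand slope = (171.9 − 202.3)/(6 − 2) = −7.6, so p = 217.5 − 7.6q.
Supply slope = (185 − 155)/(6 − 2) = 7.5, so p = 140 + 7.5q.
Competitive equilibrium: 217.5 − 7.6q = 140 + 7.5q → q* = 5.1325, p* = 178.4934.
Marginal revenue: MR = 217.5 − 15.2q. Set MR = MC: 217.5 − 15.2q = 140 + 7.5q → q_m = 3.4141.
Price p_m = 217.5 − 7.6·3.4141 = 191.5528; MC(q_m) = 140 + 7.5·3.4141 = 165.6058.
Competitive q* = 5.1325, so Δq = 1.7184; wedge = 191.5528 − 165.6058 = 25.947.
Welfare loss = ½ × 1.7184 × 25.947 = $22.29.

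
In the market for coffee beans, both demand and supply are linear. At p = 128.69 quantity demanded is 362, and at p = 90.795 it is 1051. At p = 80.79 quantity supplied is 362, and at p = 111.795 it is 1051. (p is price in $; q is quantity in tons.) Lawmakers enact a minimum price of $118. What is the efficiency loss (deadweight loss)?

Demand slope = (90.795 − 128.69)/(1051 − 362) = −0.055, so p = 148.6 − 0.055q.
Supply slope = (111.795 − 80.79)/(1051 − 362) = 0.045, so p = 64.5 + 0.045q.
Competitive equilibrium: 148.6 − 0.055q = 64.5 + 0.045q → q* = 841, p* = 102.345.
At the floor p = 118, quantity demanded = (148.6 − 118)/0.055 = 556.3636.
Sellers' marginal cost at q' = 556.3636: 64.5 + 0.045·556.3636 = 89.5364.
Δq = 841 − 556.3636 = 284.6364; wedge = 118 − 89.5364 = 28.4636.
Welfare loss = ½ × 284.6364 × 28.4636 = $4050.89.

$4050.89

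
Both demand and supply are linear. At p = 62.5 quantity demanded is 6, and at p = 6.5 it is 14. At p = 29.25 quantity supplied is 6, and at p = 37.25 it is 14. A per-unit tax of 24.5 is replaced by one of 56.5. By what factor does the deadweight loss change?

5.318

Demand slope = (6.5 − 62.5)/(14 − 6) = −7, so p = 104.5 − 7q.
Supply slope = (37.25 − 29.25)/(14 − 6) = 1, so p = 23.25 + q.
Competitive equilibrium: 104.5 − 7q = 23.25 + q → q* = 10.1563, p* = 33.4063.
For a per-unit tax t: Δq = t/8, so DWL = ½·t·(t/8) = t²/16.
At t = 24.5: DWL = 37.516. At t = 56.5: DWL = 199.516.
Ratio = (56.5/24.5)² = 5.318.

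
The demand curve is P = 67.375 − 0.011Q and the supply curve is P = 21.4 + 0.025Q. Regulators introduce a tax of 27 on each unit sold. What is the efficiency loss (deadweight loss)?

10125

Competitive equilibrium: 67.375 − 0.011Q = 21.4 + 0.025Q → Q* = 1277.0833, P* = 53.3271.
With the tax, the buyer price exceeds the seller price by 27: (67.375 − 0.011Q) − (21.4 + 0.025Q) = 27 → Q' = 527.0833.
ΔQ = 1277.0833 − 527.0833 = 750; the wedge equals the tax, 27.
Deadweight loss = ½ × 750 × 27 = 10125.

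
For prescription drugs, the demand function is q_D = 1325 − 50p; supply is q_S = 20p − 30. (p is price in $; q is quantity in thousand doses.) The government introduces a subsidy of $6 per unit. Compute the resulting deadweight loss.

In inverse form: demand p = 26.5 − 0.02q, supply p = 1.5 + 0.05q.
Competitive equilibrium: 26.5 − 0.02q = 1.5 + 0.05q → q* = 357.1429, p* = 19.3571.
The subsidy lowers effective supply by 6: p = 0.05q − 4.5.
New quantity: 26.5 − 0.02q = 0.05q − 4.5 → q' = 442.8571.
Overproduction Δq = 442.8571 − 357.1429 = 85.7142; wedge = subsidy = 6.
Welfare loss = ½ × 85.7142 × 6 = $257.14 thousand.

$257.14 thousand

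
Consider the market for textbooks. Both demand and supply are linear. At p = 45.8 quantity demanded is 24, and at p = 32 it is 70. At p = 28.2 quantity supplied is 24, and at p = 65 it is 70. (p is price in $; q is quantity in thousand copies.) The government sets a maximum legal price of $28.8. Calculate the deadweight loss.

$127.91 thousand

Demand slope = (32 − 45.8)/(70 − 24) = −0.3, so p = 53 − 0.3q.
Supply slope = (65 − 28.2)/(70 − 24) = 0.8, so p = 9 + 0.8q.
Competitive equilibrium: 53 − 0.3q = 9 + 0.8q → q* = 40, p* = 41.
At the ceiling p = 28.8, quantity supplied = (28.8 − 9)/0.8 = 24.75.
Willingness to pay at q' = 24.75: 53 − 0.3·24.75 = 45.575.
Δq = 40 − 24.75 = 15.25; wedge = 45.575 − 28.8 = 16.775.
Welfare loss = ½ × 15.25 × 16.775 = $127.91 thousand.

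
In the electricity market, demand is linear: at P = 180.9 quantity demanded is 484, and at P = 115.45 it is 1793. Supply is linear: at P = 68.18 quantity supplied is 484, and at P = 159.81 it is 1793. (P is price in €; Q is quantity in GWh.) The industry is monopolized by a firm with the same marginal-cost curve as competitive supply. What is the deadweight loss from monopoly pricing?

Demand slope = (115.45 − 180.9)/(1793 − 484) = −0.05, so P = 205.1 − 0.05Q.
Supply slope = (159.81 − 68.18)/(1793 − 484) = 0.07, so P = 34.3 + 0.07Q.
Competitive equilibrium: 205.1 − 0.05Q = 34.3 + 0.07Q → Q* = 1423.3333, P* = 133.9333.
Marginal revenue: MR = 205.1 − 0.1Q. Set MR = MC: 205.1 − 0.1Q = 34.3 + 0.07Q → Q_m = 1004.7059.
Price P_m = 205.1 − 0.05·1004.7059 = 154.8647; MC(Q_m) = 34.3 + 0.07·1004.7059 = 104.6294.
Competitive Q* = 1423.3333, so ΔQ = 418.6274; wedge = 154.8647 − 104.6294 = 50.2353.
DWL = ½ × 418.6274 × 50.2353 = €10514.94.

€10514.94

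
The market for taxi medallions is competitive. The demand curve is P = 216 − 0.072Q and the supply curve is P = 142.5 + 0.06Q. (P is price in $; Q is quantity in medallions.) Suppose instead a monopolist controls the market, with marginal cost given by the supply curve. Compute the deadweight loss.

Competitive equilibrium: 216 − 0.072Q = 142.5 + 0.06Q → Q* = 556.81818, P* = 175.90909.
Marginal revenue: MR = 216 − 0.144Q. Set MR = MC: 216 − 0.144Q = 142.5 + 0.06Q → Q_m = 360.29412.
Price P_m = 216 − 0.072·360.29412 = 190.05882; MC(Q_m) = 142.5 + 0.06·360.29412 = 164.11765.
Competitive Q* = 556.81818, so ΔQ = 196.52406; wedge = 190.05882 − 164.11765 = 25.94117.
The triangle = ½ × 196.52406 × 25.94117 = $2549.03.

$2549.03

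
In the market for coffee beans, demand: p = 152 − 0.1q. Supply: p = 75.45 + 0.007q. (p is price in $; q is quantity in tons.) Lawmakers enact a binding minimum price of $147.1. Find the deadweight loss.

$23760.23

Competitive equilibrium: 152 − 0.1q = 75.45 + 0.007q → q* = 715.4206, p* = 80.4579.
At the floor p = 147.1, quantity demanded = (152 − 147.1)/0.1 = 49.
Sellers' marginal cost at q' = 49: 75.45 + 0.007·49 = 75.793.
Δq = 715.4206 − 49 = 666.4206; wedge = 147.1 − 75.793 = 71.307.
DWL = ½ × 666.4206 × 71.307 = $23760.23.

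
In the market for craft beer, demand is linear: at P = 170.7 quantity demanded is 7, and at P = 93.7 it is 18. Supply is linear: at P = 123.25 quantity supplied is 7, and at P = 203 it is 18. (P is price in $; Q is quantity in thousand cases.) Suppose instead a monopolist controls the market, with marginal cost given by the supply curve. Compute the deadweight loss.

$82.50 thousand

Demand slope = (93.7 − 170.7)/(18 − 7) = −7, so P = 219.7 − 7Q.
Supply slope = (203 − 123.25)/(18 − 7) = 7.25, so P = 72.5 + 7.25Q.
Competitive equilibrium: 219.7 − 7Q = 72.5 + 7.25Q → Q* = 10.3298, P* = 147.3912.
Marginal revenue: MR = 219.7 − 14Q. Set MR = MC: 219.7 − 14Q = 72.5 + 7.25Q → Q_m = 6.9271.
Price P_m = 219.7 − 7·6.9271 = 171.2103; MC(Q_m) = 72.5 + 7.25·6.9271 = 122.7215.
Competitive Q* = 10.3298, so ΔQ = 3.4027; wedge = 171.2103 − 122.7215 = 48.4888.
Deadweight loss = ½ × 3.4027 × 48.4888 = $82.50 thousand.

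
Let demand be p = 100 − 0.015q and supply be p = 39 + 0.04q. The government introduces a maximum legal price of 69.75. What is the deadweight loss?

3185.38

Competitive equilibrium: 100 − 0.015q = 39 + 0.04q → q* = 1109.09091, p* = 83.36364.
At the ceiling p = 69.75, quantity supplied = (69.75 − 39)/0.04 = 768.75.
Willingness to pay at q' = 768.75: 100 − 0.015·768.75 = 88.46875.
Δq = 1109.09091 − 768.75 = 340.34091; wedge = 88.46875 − 69.75 = 18.71875.
Deadweight loss = ½ × 340.34091 × 18.71875 = 3185.38.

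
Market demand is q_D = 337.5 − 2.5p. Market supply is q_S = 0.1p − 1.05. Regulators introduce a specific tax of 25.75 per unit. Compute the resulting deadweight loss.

31.88

In inverse form: demand p = 135 − 0.4q, supply p = 10.5 + 10q.
Competitive equilibrium: 135 − 0.4q = 10.5 + 10q → q* = 11.9712, p* = 130.2115.
With the tax, the buyer price exceeds the seller price by 25.75: (135 − 0.4q) − (10.5 + 10q) = 25.75 → q' = 9.4952.
Δq = 11.9712 − 9.4952 = 2.476; the wedge equals the tax, 25.75.
DWL = ½ × 2.476 × 25.75 = 31.88.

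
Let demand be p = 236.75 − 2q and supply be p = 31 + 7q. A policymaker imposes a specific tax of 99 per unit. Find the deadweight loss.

544.50

Competitive equilibrium: 236.75 − 2q = 31 + 7q → q* = 22.8611, p* = 191.0278.
With the tax, the buyer price exceeds the seller price by 99: (236.75 − 2q) − (31 + 7q) = 99 → q' = 11.8611.
Δq = 22.8611 − 11.8611 = 11; the wedge equals the tax, 99.
The triangle = ½ × 11 × 99 = 544.50.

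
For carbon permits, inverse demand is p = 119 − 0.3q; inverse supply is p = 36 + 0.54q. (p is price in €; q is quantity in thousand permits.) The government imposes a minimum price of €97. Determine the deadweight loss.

€272.60 thousand

Competitive equilibrium: 119 − 0.3q = 36 + 0.54q → q* = 98.8095, p* = 89.3571.
At the floor p = 97, quantity demanded = (119 − 97)/0.3 = 73.3333.
Sellers' marginal cost at q' = 73.3333: 36 + 0.54·73.3333 = 75.6.
Δq = 98.8095 − 73.3333 = 25.4762; wedge = 97 − 75.6 = 21.4.
The triangle = ½ × 25.4762 × 21.4 = €272.60 thousand.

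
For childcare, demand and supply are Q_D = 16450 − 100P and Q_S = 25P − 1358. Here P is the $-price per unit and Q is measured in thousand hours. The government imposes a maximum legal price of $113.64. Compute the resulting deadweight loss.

In inverse form: demand P = 164.5 − 0.01Q, supply P = 54.32 + 0.04Q.
Competitive equilibrium: 164.5 − 0.01Q = 54.32 + 0.04Q → Q* = 2203.6, P* = 142.464.
At the ceiling P = 113.64, quantity supplied = (113.64 − 54.32)/0.04 = 1483.
Willingness to pay at Q' = 1483: 164.5 − 0.01·1483 = 149.67.
ΔQ = 2203.6 − 1483 = 720.6; wedge = 149.67 − 113.64 = 36.03.
Welfare loss = ½ × 720.6 × 36.03 = $12981.609 thousand.

$12981.609 thousand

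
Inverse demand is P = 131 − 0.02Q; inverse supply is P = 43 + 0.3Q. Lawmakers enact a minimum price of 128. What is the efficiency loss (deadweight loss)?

2500

Competitive equilibrium: 131 − 0.02Q = 43 + 0.3Q → Q* = 275, P* = 125.5.
At the floor P = 128, quantity demanded = (131 − 128)/0.02 = 150.
Sellers' marginal cost at Q' = 150: 43 + 0.3·150 = 88.
ΔQ = 275 − 150 = 125; wedge = 128 − 88 = 40.
DWL = ½ × 125 × 40 = 2500.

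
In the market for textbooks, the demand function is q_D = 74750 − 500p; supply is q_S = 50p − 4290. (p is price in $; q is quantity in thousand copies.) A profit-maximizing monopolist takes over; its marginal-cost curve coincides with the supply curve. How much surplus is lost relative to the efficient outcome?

$640.42 thousand

In inverse form: demand p = 149.5 − 0.002q, supply p = 85.8 + 0.02q.
Competitive equilibrium: 149.5 − 0.002q = 85.8 + 0.02q → q* = 2895.45455, p* = 143.70909.
Marginal revenue: MR = 149.5 − 0.004q. Set MR = MC: 149.5 − 0.004q = 85.8 + 0.02q → q_m = 2654.16667.
Price p_m = 149.5 − 0.002·2654.16667 = 144.19167; MC(q_m) = 85.8 + 0.02·2654.16667 = 138.88333.
Competitive q* = 2895.45455, so Δq = 241.28788; wedge = 144.19167 − 138.88333 = 5.30834.
Welfare loss = ½ × 241.28788 × 5.30834 = $640.42 thousand.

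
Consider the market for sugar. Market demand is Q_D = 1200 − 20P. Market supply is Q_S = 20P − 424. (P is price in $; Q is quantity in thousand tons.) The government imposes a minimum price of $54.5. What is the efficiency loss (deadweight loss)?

In inverse form: demand P = 60 − 0.05Q, supply P = 21.2 + 0.05Q.
Competitive equilibrium: 60 − 0.05Q = 21.2 + 0.05Q → Q* = 388, P* = 40.6.
At the floor P = 54.5, quantity demanded = (60 − 54.5)/0.05 = 110.
Sellers' marginal cost at Q' = 110: 21.2 + 0.05·110 = 26.7.
ΔQ = 388 − 110 = 278; wedge = 54.5 − 26.7 = 27.8.
DWL = ½ × 278 × 27.8 = $3864.20 thousand.

$3864.20 thousand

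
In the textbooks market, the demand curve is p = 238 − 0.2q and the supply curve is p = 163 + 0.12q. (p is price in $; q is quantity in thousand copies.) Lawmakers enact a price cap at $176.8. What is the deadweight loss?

Competitive equilibrium: 238 − 0.2q = 163 + 0.12q → q* = 234.375, p* = 191.125.
At the ceiling p = 176.8, quantity supplied = (176.8 − 163)/0.12 = 115.
Willingness to pay at q' = 115: 238 − 0.2·115 = 215.
Δq = 234.375 − 115 = 119.375; wedge = 215 − 176.8 = 38.2.
Welfare loss = ½ × 119.375 × 38.2 = $2280.06 thousand.

$2280.06 thousand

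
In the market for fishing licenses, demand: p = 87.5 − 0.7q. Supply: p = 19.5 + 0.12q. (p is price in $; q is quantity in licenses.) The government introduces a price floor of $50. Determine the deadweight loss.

Competitive equilibrium: 87.5 − 0.7q = 19.5 + 0.12q → q* = 82.9268, p* = 29.4512.
At the floor p = 50, quantity demanded = (87.5 − 50)/0.7 = 53.5714.
Sellers' marginal cost at q' = 53.5714: 19.5 + 0.12·53.5714 = 25.9286.
Δq = 82.9268 − 53.5714 = 29.3554; wedge = 50 − 25.9286 = 24.0714.
The triangle = ½ × 29.3554 × 24.0714 = $353.31.

$353.31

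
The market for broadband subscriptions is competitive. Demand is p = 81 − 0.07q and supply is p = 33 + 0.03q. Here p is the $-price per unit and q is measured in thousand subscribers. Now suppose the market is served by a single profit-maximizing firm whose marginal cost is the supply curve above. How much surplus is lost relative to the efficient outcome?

$1953.22 thousand

Competitive equilibrium: 81 − 0.07q = 33 + 0.03q → q* = 480, p* = 47.4.
Marginal revenue: MR = 81 − 0.14q. Set MR = MC: 81 − 0.14q = 33 + 0.03q → q_m = 282.3529.
Price p_m = 81 − 0.07·282.3529 = 61.2353; MC(q_m) = 33 + 0.03·282.3529 = 41.4706.
Competitive q* = 480, so Δq = 197.6471; wedge = 61.2353 − 41.4706 = 19.7647.
The triangle = ½ × 197.6471 × 19.7647 = $1953.22 thousand.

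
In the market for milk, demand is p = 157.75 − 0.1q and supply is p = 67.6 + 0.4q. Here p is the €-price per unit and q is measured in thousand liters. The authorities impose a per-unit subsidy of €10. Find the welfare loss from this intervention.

€100 thousand

Competitive equilibrium: 157.75 − 0.1q = 67.6 + 0.4q → q* = 180.3, p* = 139.72.
The subsidy lowers effective supply by 10: p = 57.6 + 0.4q.
New quantity: 157.75 − 0.1q = 57.6 + 0.4q → q' = 200.3.
Overproduction Δq = 200.3 − 180.3 = 20; wedge = subsidy = 10.
DWL = ½ × 20 × 10 = €100 thousand.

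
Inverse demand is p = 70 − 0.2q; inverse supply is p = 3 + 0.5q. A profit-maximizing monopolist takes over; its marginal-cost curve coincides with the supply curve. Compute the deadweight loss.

Competitive equilibrium: 70 − 0.2q = 3 + 0.5q → q* = 95.7143, p* = 50.8571.
Marginal revenue: MR = 70 − 0.4q. Set MR = MC: 70 − 0.4q = 3 + 0.5q → q_m = 74.4444.
Price p_m = 70 − 0.2·74.4444 = 55.1111; MC(q_m) = 3 + 0.5·74.4444 = 40.2222.
Competitive q* = 95.7143, so Δq = 21.2699; wedge = 55.1111 − 40.2222 = 14.8889.
Deadweight loss = ½ × 21.2699 × 14.8889 = 158.34.

158.34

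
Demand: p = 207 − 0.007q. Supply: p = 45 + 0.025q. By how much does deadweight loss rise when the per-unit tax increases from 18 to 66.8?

64660

Competitive equilibrium: 207 − 0.007q = 45 + 0.025q → q* = 5062.5, p* = 171.5625.
For a per-unit tax t: Δq = t/0.032, so DWL = ½·t·(t/0.032) = t²/0.064.
At t = 18: DWL = 5062.5. At t = 66.8: DWL = 69722.5.
Increase = 69722.5 − 5062.5 = 64660.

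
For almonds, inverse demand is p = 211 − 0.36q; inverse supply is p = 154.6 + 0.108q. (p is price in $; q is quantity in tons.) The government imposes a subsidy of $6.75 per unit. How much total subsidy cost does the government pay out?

$910.82

Competitive equilibrium: 211 − 0.36q = 154.6 + 0.108q → q* = 120.5128, p* = 167.6154.
The subsidy lowers effective supply by 6.75: p = 147.85 + 0.108q.
New quantity: 211 − 0.36q = 147.85 + 0.108q → q' = 134.9359.
Total subsidy cost = 6.75 × 134.9359 = $910.82.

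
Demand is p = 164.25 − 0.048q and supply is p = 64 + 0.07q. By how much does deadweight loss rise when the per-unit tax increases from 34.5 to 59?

9706.57

Competitive equilibrium: 164.25 − 0.048q = 64 + 0.07q → q* = 849.5763, p* = 123.4703.
For a per-unit tax t: Δq = t/0.118, so DWL = ½·t·(t/0.118) = t²/0.236.
At t = 34.5: DWL = 5043.432. At t = 59: DWL = 14750.
Increase = 14750 − 5043.432 = 9706.57.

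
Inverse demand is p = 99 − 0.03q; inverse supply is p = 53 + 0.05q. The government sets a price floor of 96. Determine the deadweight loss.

Competitive equilibrium: 99 − 0.03q = 53 + 0.05q → q* = 575, p* = 81.75.
At the floor p = 96, quantity demanded = (99 − 96)/0.03 = 100.
Sellers' marginal cost at q' = 100: 53 + 0.05·100 = 58.
Δq = 575 − 100 = 475; wedge = 96 − 58 = 38.
Deadweight loss = ½ × 475 × 38 = 9025.

9025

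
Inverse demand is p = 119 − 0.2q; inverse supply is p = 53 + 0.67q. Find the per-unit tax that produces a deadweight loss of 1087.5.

43.5

Competitive equilibrium: 119 − 0.2q = 53 + 0.67q → q* = 75.8621, p* = 103.8276.
A tax t gives Δq = t/0.87 and wedge t, so DWL = t²/1.74.
t²/1.74 = 1087.5 → t² = 1892.25 → t = 43.5.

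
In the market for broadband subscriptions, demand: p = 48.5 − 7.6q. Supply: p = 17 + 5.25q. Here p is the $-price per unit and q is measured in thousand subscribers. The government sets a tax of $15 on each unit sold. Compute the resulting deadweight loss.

$8.75 thousand

Competitive equilibrium: 48.5 − 7.6q = 17 + 5.25q → q* = 2.45136, p* = 29.86965.
With the tax, the buyer price exceeds the seller price by 15: (48.5 − 7.6q) − (17 + 5.25q) = 15 → q' = 1.28405.
Δq = 2.45136 − 1.28405 = 1.16731; the wedge equals the tax, 15.
The triangle = ½ × 1.16731 × 15 = $8.75 thousand.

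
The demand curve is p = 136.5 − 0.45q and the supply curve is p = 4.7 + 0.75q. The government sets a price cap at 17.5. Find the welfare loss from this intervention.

Competitive equilibrium: 136.5 − 0.45q = 4.7 + 0.75q → q* = 109.8333, p* = 87.075.
At the ceiling p = 17.5, quantity supplied = (17.5 − 4.7)/0.75 = 17.0667.
Willingness to pay at q' = 17.0667: 136.5 − 0.45·17.0667 = 128.82.
Δq = 109.8333 − 17.0667 = 92.7666; wedge = 128.82 − 17.5 = 111.32.
Welfare loss = ½ × 92.7666 × 111.32 = 5163.39.

5163.39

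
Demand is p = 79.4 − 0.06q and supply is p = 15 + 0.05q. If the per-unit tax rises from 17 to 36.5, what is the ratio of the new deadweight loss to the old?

4.610

Competitive equilibrium: 79.4 − 0.06q = 15 + 0.05q → q* = 585.4545, p* = 44.2727.
For a per-unit tax t: Δq = t/0.11, so DWL = ½·t·(t/0.11) = t²/0.22.
At t = 17: DWL = 1313.636. At t = 36.5: DWL = 6055.682.
Ratio = (36.5/17)² = 4.610.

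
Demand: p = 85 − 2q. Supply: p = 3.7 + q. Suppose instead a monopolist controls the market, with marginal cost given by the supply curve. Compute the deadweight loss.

176.26

Competitive equilibrium: 85 − 2q = 3.7 + q → q* = 27.1, p* = 30.8.
Marginal revenue: MR = 85 − 4q. Set MR = MC: 85 − 4q = 3.7 + q → q_m = 16.26.
Price p_m = 85 − 2·16.26 = 52.48; MC(q_m) = 3.7 + 1·16.26 = 19.96.
Competitive q* = 27.1, so Δq = 10.84; wedge = 52.48 − 19.96 = 32.52.
The triangle = ½ × 10.84 × 32.52 = 176.26.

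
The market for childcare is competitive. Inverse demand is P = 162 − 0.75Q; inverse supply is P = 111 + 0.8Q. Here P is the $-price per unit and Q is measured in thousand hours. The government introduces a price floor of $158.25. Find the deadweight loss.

Competitive equilibrium: 162 − 0.75Q = 111 + 0.8Q → Q* = 32.9032, P* = 137.3226.
At the floor P = 158.25, quantity demanded = (162 − 158.25)/0.75 = 5.
Sellers' marginal cost at Q' = 5: 111 + 0.8·5 = 115.
ΔQ = 32.9032 − 5 = 27.9032; wedge = 158.25 − 115 = 43.25.
Welfare loss = ½ × 27.9032 × 43.25 = $603.41 thousand.

$603.41 thousand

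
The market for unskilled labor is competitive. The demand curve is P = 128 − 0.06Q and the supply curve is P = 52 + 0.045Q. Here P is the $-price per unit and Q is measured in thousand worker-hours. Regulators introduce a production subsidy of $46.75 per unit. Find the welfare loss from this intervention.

Competitive equilibrium: 128 − 0.06Q = 52 + 0.045Q → Q* = 723.8095, P* = 84.5714.
The subsidy lowers effective supply by 46.75: P = 5.25 + 0.045Q.
New quantity: 128 − 0.06Q = 5.25 + 0.045Q → Q' = 1169.0476.
Overproduction ΔQ = 1169.0476 − 723.8095 = 445.2381; wedge = subsidy = 46.75.
DWL = ½ × 445.2381 × 46.75 = $10407.44 thousand.

$10407.44 thousand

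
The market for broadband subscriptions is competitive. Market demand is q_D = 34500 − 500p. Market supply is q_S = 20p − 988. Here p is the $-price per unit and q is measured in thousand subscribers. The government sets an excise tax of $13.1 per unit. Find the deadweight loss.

$1650.10 thousand

In inverse form: demand p = 69 − 0.002q, supply p = 49.4 + 0.05q.
Competitive equilibrium: 69 − 0.002q = 49.4 + 0.05q → q* = 376.9231, p* = 68.2462.
With the tax, the buyer price exceeds the seller price by 13.1: (69 − 0.002q) − (49.4 + 0.05q) = 13.1 → q' = 125.
Δq = 376.9231 − 125 = 251.9231; the wedge equals the tax, 13.1.
Deadweight loss = ½ × 251.9231 × 13.1 = $1650.10 thousand.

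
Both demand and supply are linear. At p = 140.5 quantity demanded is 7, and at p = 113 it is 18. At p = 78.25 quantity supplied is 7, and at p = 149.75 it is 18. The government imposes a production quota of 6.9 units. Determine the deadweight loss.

Demand slope = (113 − 140.5)/(18 − 7) = −2.5, so p = 158 − 2.5q.
Supply slope = (149.75 − 78.25)/(18 − 7) = 6.5, so p = 32.75 + 6.5q.
Competitive equilibrium: 158 − 2.5q = 32.75 + 6.5q → q* = 13.9167, p* = 123.2083.
At q = 6.9: demand price = 158 − 2.5·6.9 = 140.75; supply price = 32.75 + 6.5·6.9 = 77.6.
Δq = 13.9167 − 6.9 = 7.0167; wedge = 140.75 − 77.6 = 63.15.
DWL = ½ × 7.0167 × 63.15 = 221.55.

221.55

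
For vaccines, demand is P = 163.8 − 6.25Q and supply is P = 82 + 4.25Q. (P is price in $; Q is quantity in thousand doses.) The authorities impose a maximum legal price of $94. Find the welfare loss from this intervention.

$129.52 thousand

Competitive equilibrium: 163.8 − 6.25Q = 82 + 4.25Q → Q* = 7.7905, P* = 115.1095.
At the ceiling P = 94, quantity supplied = (94 − 82)/4.25 = 2.8235.
Willingness to pay at Q' = 2.8235: 163.8 − 6.25·2.8235 = 146.1531.
ΔQ = 7.7905 − 2.8235 = 4.967; wedge = 146.1531 − 94 = 52.1531.
Welfare loss = ½ × 4.967 × 52.1531 = $129.52 thousand.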